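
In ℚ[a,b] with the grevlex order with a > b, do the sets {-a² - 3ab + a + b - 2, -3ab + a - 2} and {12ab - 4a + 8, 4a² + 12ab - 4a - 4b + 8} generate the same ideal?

Since reduced Gröbner bases are canonical representatives of ideals under a given ordering, it suffices to compute and compare them.
Buchberger on the first generating set:
f_1 = -a² - 3ab + a + b - 2, LT = a².
f_2 = -3ab + a - 2, LT = ab.

S(f_1,f_2): lcm = a²b. S = 3ab² + ⅓a² - ab - b² - ⅔a + 2b.
  reduce S modulo (f_1, f_2):
  remainder -b² - ⅔a + ⅓b ≠ 0; add g_3 = -b² - ⅔a + ⅓b to the basis.

The other S-polynomials (S(f_1,g_3), S(f_2,g_3)) all reduce to 0 modulo the current basis, so we have a Gröbner basis.
Inter-reduce: drop elements whose leading term is divisible by another's, tail-reduce, and make monic.
Reduced Gröbner basis: {a² - b, ab - ⅓a + ⅔, b² + ⅔a - ⅓b}.

Buchberger on the second generating set:
h_1 = 12ab - 4a + 8, LT = ab.
h_2 = 4a² + 12ab - 4a - 4b + 8, LT = a².

S(h_1,h_2): lcm = a²b. S = -3ab² - ⅓a² + ab + b² + ⅔a - 2b.
  reduce S modulo (h_1, h_2):
  remainder b² + ⅔a - ⅓b ≠ 0; add k_3 = b² + ⅔a - ⅓b to the basis.

The other S-polynomials (S(h_1,k_3), S(h_2,k_3)) all reduce to 0 modulo the current basis, so we have a Gröbner basis.
Inter-reduce: drop elements whose leading term is divisible by another's, tail-reduce, and make monic.
Reduced Gröbner basis: {a² - b, ab - ⅓a + ⅔, b² + ⅔a - ⅓b}.

These coincide, so the ideals are equal.

Yes, the ideals are equal.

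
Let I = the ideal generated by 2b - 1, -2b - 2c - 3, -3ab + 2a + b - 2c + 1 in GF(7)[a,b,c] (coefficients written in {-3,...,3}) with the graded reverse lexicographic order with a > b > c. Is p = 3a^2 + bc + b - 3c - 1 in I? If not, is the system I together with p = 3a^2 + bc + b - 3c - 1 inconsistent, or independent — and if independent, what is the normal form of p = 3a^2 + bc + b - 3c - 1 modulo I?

3a^2 + bc + b - 3c - 1 lies in I (it reduces to 0).

First compute the reduced Gröbner basis of I by Buchberger's algorithm.
f_1 = 2b - 1, LT = b.
f_2 = -2b - 2c - 3, LT = b.
f_3 = -3ab + 2a + b - 2c + 1, LT = ab.

S(f_1,f_2): lcm = b. S = -c - 2.
  leading term c: no divisor's leading term divides it; move -c to the remainder.
  leading term 1: no divisor's leading term divides it; move -2 to the remainder.
  remainder -c - 2 ≠ 0; add h_4 = -c - 2 to the basis.

S(f_1,f_3): lcm = ab. S = -a - 2b - 3c - 2.
  leading term a: no divisor's leading term divides it; move -a to the remainder.
  leading term b: subtract (-1)·f_1 from -2b - 3c - 2 → -3c - 3
  leading term c: subtract (3)·h_4 from -3c - 3 → 3
  leading term 1: no divisor's leading term divides it; move 3 to the remainder.
  remainder -a + 3 ≠ 0; add h_5 = -a + 3 to the basis.

The other S-polynomials (S(f_2,f_3), S(f_1,h_4), S(f_2,h_4), S(f_3,h_4), S(f_1,h_5), S(f_2,h_5), S(f_3,h_5), S(h_4,h_5)) all reduce to 0 modulo the current basis, so we have a Gröbner basis.
Inter-reduce: drop elements whose leading term is divisible by another's, tail-reduce, and make monic.
Reduced Gröbner basis: {a - 3, b + 3, c + 2}.
Label its elements g_1 = a - 3, g_2 = b + 3, g_3 = c + 2.

Reduce p = 3a^2 + bc + b - 3c - 1 modulo G:
  leading term a^2: subtract (3a)·g_1 from 3a^2 + bc + b - 3c - 1 → bc + 2a + b - 3c - 1
  leading term bc: subtract (c)·g_2 from bc + 2a + b - 3c - 1 → 2a + b + c - 1
  leading term a: subtract (2)·g_1 from 2a + b + c - 1 → b + c - 2
  leading term b: subtract (1)·g_2 from b + c - 2 → c + 2
  leading term c: subtract (1)·g_3 from c + 2 → 0
  normal form = 0.
Since the normal form is 0, p ∈ I.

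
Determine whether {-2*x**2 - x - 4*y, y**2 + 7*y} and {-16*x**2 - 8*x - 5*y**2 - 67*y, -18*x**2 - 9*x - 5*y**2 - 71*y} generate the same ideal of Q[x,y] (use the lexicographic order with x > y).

Yes, the ideals are equal.

For a fixed monomial order, each ideal has a unique reduced Gröbner basis; comparing bases decides equality.
Buchberger on the first generating set:
f_1 = -2*x**2 - x - 4*y, LT = x**2.
f_2 = y**2 + 7*y, LT = y**2.

The S-polynomials (S(f_1,f_2)) all reduce to 0 modulo the current basis, so we have a Gröbner basis.
Inter-reduce: drop elements whose leading term is divisible by another's, tail-reduce, and make monic.
Reduced Gröbner basis: {x**2 + 1/2*x + 2*y, y**2 + 7*y}.

Buchberger on the second generating set:
h_1 = -16*x**2 - 8*x - 5*y**2 - 67*y, LT = x**2.
h_2 = -18*x**2 - 9*x - 5*y**2 - 71*y, LT = x**2.

S(h_1,h_2): lcm = x**2. S = 5/144*y**2 + 35/144*y.
  leading term y**2: no divisor's leading term divides it; move 5/144*y**2 to the remainder.
  leading term y: no divisor's leading term divides it; move 35/144*y to the remainder.
  remainder 5/144*y**2 + 35/144*y ≠ 0; add k_3 = 5/144*y**2 + 35/144*y to the basis.

The other S-polynomials (S(h_1,k_3), S(h_2,k_3)) all reduce to 0 modulo the current basis, so we have a Gröbner basis.
Inter-reduce: drop elements whose leading term is divisible by another's, tail-reduce, and make monic.
Reduced Gröbner basis: {x**2 + 1/2*x + 2*y, y**2 + 7*y}.

These coincide, so the ideals are equal.
The choice of monomial ordering does not affect the verdict — as long as both bases are computed under the same ordering, their equality decides ideal equality.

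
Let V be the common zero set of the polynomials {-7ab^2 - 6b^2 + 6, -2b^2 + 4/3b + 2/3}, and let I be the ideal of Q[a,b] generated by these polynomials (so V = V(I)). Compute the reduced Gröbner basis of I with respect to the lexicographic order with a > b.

G = {a + 36/7b - 36/7, b^2 - 2/3b - 1/3}

f_1 = -7ab^2 - 6b^2 + 6, LT = ab^2.
f_2 = -2b^2 + 4/3b + 2/3, LT = b^2.

S(f_1,f_2): lcm = ab^2. S = 2/3ab + 1/3a + 6/7b^2 - 6/7.
  leading term ab: no divisor's leading term divides it; move 2/3ab to the remainder.
  leading term a: no divisor's leading term divides it; move 1/3a to the remainder.
  leading term b^2: subtract (-3/7)·f_2 from 6/7b^2 - 6/7 → 4/7b - 4/7
  leading term b: no divisor's leading term divides it; move 4/7b to the remainder.
  leading term 1: no divisor's leading term divides it; move -4/7 to the remainder.
  remainder 2/3ab + 1/3a + 4/7b - 4/7 ≠ 0; add g_3 = 2/3ab + 1/3a + 4/7b - 4/7 to the basis.

S(f_1,g_3): lcm = ab^2. S = -1/2ab + 6/7b - 6/7.
  leading term ab: subtract (-3/4)·g_3 from -1/2ab + 6/7b - 6/7 → 1/4a + 9/7b - 9/7
  leading term a: no divisor's leading term divides it; move 1/4a to the remainder.
  leading term b: no divisor's leading term divides it; move 9/7b to the remainder.
  leading term 1: no divisor's leading term divides it; move -9/7 to the remainder.
  remainder 1/4a + 9/7b - 9/7 ≠ 0; add g_4 = 1/4a + 9/7b - 9/7 to the basis.

The other S-polynomials (S(f_2,g_3), S(f_1,g_4), S(f_2,g_4), S(g_3,g_4)) all reduce to 0 modulo the current basis, so we have a Gröbner basis.
Inter-reduce: drop elements whose leading term is divisible by another's, tail-reduce, and make monic.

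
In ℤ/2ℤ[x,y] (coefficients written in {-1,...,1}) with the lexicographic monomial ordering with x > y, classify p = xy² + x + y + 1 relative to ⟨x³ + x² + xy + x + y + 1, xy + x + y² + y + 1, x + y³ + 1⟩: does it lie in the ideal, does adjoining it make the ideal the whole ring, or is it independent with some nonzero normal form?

xy² + x + y + 1 is independent of I; its normal form modulo I is y.

First compute the reduced Gröbner basis of I by Buchberger's algorithm.
f_1 = x³ + x² + xy + x + y + 1, LT = x³.
f_2 = xy + x + y² + y + 1, LT = xy.
f_3 = x + y³ + 1, LT = x.

S(f_1,f_2): lcm = x³y. S = x³ + x²y² + x² + xy² + xy + y² + y.
  leading term x³: subtract (1)·f_1 from x³ + x²y² + x² + xy² + xy + y² + y → x²y² + xy² + x + y² + 1
  leading term x²y²: subtract (xy)·f_2 from x²y² + xy² + x + y² + 1 → x²y + xy³ + xy + x + y² + 1
  leading term x²y: subtract (x)·f_2 from x²y + xy³ + xy + x + y² + 1 → x² + xy³ + xy² + y² + 1
  leading term x²: subtract (x)·f_3 from x² + xy³ + xy² + y² + 1 → xy² + x + y² + 1
  leading term xy²: subtract (y)·f_2 from xy² + x + y² + 1 → xy + x + y³ + y + 1
  leading term xy: subtract (1)·f_2 from xy + x + y³ + y + 1 → y³ + y²
  leading term y³: no divisor's leading term divides it; move y³ to the remainder.
  leading term y²: no divisor's leading term divides it; move y² to the remainder.
  remainder y³ + y² ≠ 0; add h_4 = y³ + y² to the basis.

S(f_1,f_3): lcm = x³. S = x²y³ + xy + x + y + 1.
  leading term x²y³: subtract (xy²)·f_2 from x²y³ + xy + x + y + 1 → x²y² + xy⁴ + xy³ + xy² + xy + x + y + 1
  leading term x²y²: subtract (xy)·f_2 from x²y² + xy⁴ + xy³ + xy² + xy + x + y + 1 → x²y + xy⁴ + x + y + 1
  leading term x²y: subtract (x)·f_2 from x²y + xy⁴ + x + y + 1 → x² + xy⁴ + xy² + xy + y + 1
  leading term x²: subtract (x)·f_3 from x² + xy⁴ + xy² + xy + y + 1 → xy⁴ + xy³ + xy² + xy + x + y + 1
  leading term xy⁴: subtract (y³)·f_2 from xy⁴ + xy³ + xy² + xy + x + y + 1 → xy² + xy + x + y⁵ + y⁴ + y³ + y + 1
  leading term xy²: subtract (y)·f_2 from xy² + xy + x + y⁵ + y⁴ + y³ + y + 1 → x + y⁵ + y⁴ + y² + 1
  leading term x: subtract (1)·f_3 from x + y⁵ + y⁴ + y² + 1 → y⁵ + y⁴ + y³ + y²
  leading term y⁵: subtract (y²)·h_4 from y⁵ + y⁴ + y³ + y² → y³ + y²
  leading term y³: subtract (1)·h_4 from y³ + y² → 0
  remainder 0.

S(f_2,f_3): lcm = xy. S = x + y⁴ + y² + 1.
  leading term x: subtract (1)·f_3 from x + y⁴ + y² + 1 → y⁴ + y³ + y²
  leading term y⁴: subtract (y)·h_4 from y⁴ + y³ + y² → y²
  leading term y²: no divisor's leading term divides it; move y² to the remainder.
  remainder y² ≠ 0; add h_5 = y² to the basis.

S(f_1,h_4): leading monomials are coprime, so the S-polynomial reduces to 0 (Buchberger's first criterion).
S(f_2,h_4): lcm = xy³. S = y⁴ + y³ + y².
  leading term y⁴: subtract (y)·h_4 from y⁴ + y³ + y² → y²
  leading term y²: subtract (1)·h_5 from y² → 0
  remainder 0.

S(f_3,h_4): leading monomials are coprime, so the S-polynomial reduces to 0 (Buchberger's first criterion).
S(f_1,h_5): leading monomials are coprime, so the S-polynomial reduces to 0 (Buchberger's first criterion).
S(f_2,h_5): lcm = xy². S = xy + y³ + y² + y.
  leading term xy: subtract (1)·f_2 from xy + y³ + y² + y → x + y³ + 1
  leading term x: subtract (1)·f_3 from x + y³ + 1 → 0
  remainder 0.

S(f_3,h_5): leading monomials are coprime, so the S-polynomial reduces to 0 (Buchberger's first criterion).
S(h_4,h_5): lcm = y³. S = y².
  leading term y²: subtract (1)·h_5 from y² → 0
  remainder 0.

Every S-polynomial of the final basis reduces to 0, so we have a Gröbner basis.
Inter-reduce: drop elements whose leading term is divisible by another's, tail-reduce, and make monic.
Reduced Gröbner basis: {x + 1, y²}.
Label its elements g_1 = x + 1, g_2 = y².

Reduce p = xy² + x + y + 1 modulo G:
  leading term xy²: subtract (y²)·g_1 from xy² + x + y + 1 → x + y² + y + 1
  leading term x: subtract (1)·g_1 from x + y² + y + 1 → y² + y
  leading term y²: subtract (1)·g_2 from y² + y → y
  leading term y: no divisor's leading term divides it; move y to the remainder.
  normal form = y.
The normal form is nonzero, so p ∉ I. Since p minus its normal form lies in I, I + (p) = I + (r) where r = y; decide whether this ideal is the whole ring.
Run Buchberger on G together with r (pairs among the g_i already reduce to 0 since G is a Gröbner basis):
g_1 = x + 1, LT = x.
g_2 = y², LT = y².
r = y, LT = y.

S(g_1,g_2): leading monomials are coprime, so the S-polynomial reduces to 0 (Buchberger's first criterion).
S(g_1,r): leading monomials are coprime, so the S-polynomial reduces to 0 (Buchberger's first criterion).
S(g_2,r): lcm = y². S = 0.
  remainder 0.

Every S-polynomial of the final basis reduces to 0, so we have a Gröbner basis.
Inter-reduce: drop elements whose leading term is divisible by another's, tail-reduce, and make monic.
Reduced Gröbner basis: {x + 1, y}.
The reduced Gröbner basis of I + (p) is {x + 1, y} ≠ {1}, a proper ideal, so the enlarged system stays consistent: p is independent of I, with normal form y.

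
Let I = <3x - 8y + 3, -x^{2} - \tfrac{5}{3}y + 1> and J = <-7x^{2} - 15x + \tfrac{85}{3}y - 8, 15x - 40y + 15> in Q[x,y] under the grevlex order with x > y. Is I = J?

Yes, the ideals are equal.

Since reduced Gröbner bases are canonical representatives of ideals under a given ordering, it suffices to compute and compare them.
Buchberger on the first generating set:
f_1 = 3x - 8y + 3, LT = x.
f_2 = -x^{2} - \tfrac{5}{3}y + 1, LT = x^{2}.

S(f_1,f_2): lcm = x^{2}. S = -\tfrac{8}{3}xy + x - \tfrac{5}{3}y + 1.
  leading term xy: subtract (-\tfrac{8}{9}y)·f_1 from -\tfrac{8}{3}xy + x - \tfrac{5}{3}y + 1 → -\tfrac{64}{9}y^{2} + x + y + 1
  leading term y^{2}: no divisor's leading term divides it; move -\tfrac{64}{9}y^{2} to the remainder.
  leading term x: subtract (\tfrac{1}{3})·f_1 from x + y + 1 → \tfrac{11}{3}y
  leading term y: no divisor's leading term divides it; move \tfrac{11}{3}y to the remainder.
  remainder -\tfrac{64}{9}y^{2} + \tfrac{11}{3}y ≠ 0; add g_3 = -\tfrac{64}{9}y^{2} + \tfrac{11}{3}y to the basis.

The other S-polynomials (S(f_1,g_3), S(f_2,g_3)) all reduce to 0 modulo the current basis, so we have a Gröbner basis.
Inter-reduce: drop elements whose leading term is divisible by another's, tail-reduce, and make monic.
Reduced Gröbner basis: {y^{2} - \tfrac{33}{64}y, x - \tfrac{8}{3}y + 1}.

Buchberger on the second generating set:
h_1 = -7x^{2} - 15x + \tfrac{85}{3}y - 8, LT = x^{2}.
h_2 = 15x - 40y + 15, LT = x.

S(h_1,h_2): lcm = x^{2}. S = \tfrac{8}{3}xy + \tfrac{8}{7}x - \tfrac{85}{21}y + \tfrac{8}{7}.
  leading term xy: subtract (\tfrac{8}{45}y)·h_2 from \tfrac{8}{3}xy + \tfrac{8}{7}x - \tfrac{85}{21}y + \tfrac{8}{7} → \tfrac{64}{9}y^{2} + \tfrac{8}{7}x - \tfrac{47}{7}y + \tfrac{8}{7}
  leading term y^{2}: no divisor's leading term divides it; move \tfrac{64}{9}y^{2} to the remainder.
  leading term x: subtract (\tfrac{8}{105})·h_2 from \tfrac{8}{7}x - \tfrac{47}{7}y + \tfrac{8}{7} → -\tfrac{11}{3}y
  leading term y: no divisor's leading term divides it; move -\tfrac{11}{3}y to the remainder.
  remainder \tfrac{64}{9}y^{2} - \tfrac{11}{3}y ≠ 0; add k_3 = \tfrac{64}{9}y^{2} - \tfrac{11}{3}y to the basis.

The other S-polynomials (S(h_1,k_3), S(h_2,k_3)) all reduce to 0 modulo the current basis, so we have a Gröbner basis.
Inter-reduce: drop elements whose leading term is divisible by another's, tail-reduce, and make monic.
Reduced Gröbner basis: {y^{2} - \tfrac{33}{64}y, x - \tfrac{8}{3}y + 1}.

These coincide, so the ideals are equal.
The same test decides containment: I ⊆ J iff every generator of I reduces to 0 modulo a Gröbner basis of J.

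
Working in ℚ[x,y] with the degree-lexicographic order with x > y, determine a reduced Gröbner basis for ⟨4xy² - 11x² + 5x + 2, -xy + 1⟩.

f_1 = 4xy² - 11x² + 5x + 2, LT = xy².
f_2 = -xy + 1, LT = xy.

S(f_1,f_2): lcm = xy². S = -11/4x² + 5/4x + y + ½.
  reduce S modulo (f_1, f_2):
  remainder -11/4x² + 5/4x + y + ½ ≠ 0; add g_3 = -11/4x² + 5/4x + y + ½ to the basis.

S(f_1,g_3): lcm = x²y². S = -11/4x³ + 5/11xy² + 4/11y³ + 5/4x² + 2/11y² + ½x.
  reduce S modulo (f_1, f_2, g_3):
  remainder 4/11y³ + 2/11y² + 5/11y - 1 ≠ 0; add g_4 = 4/11y³ + 2/11y² + 5/11y - 1 to the basis.

S(f_2,g_3): lcm = x²y. S = 5/11xy + 4/11y² - x + 2/11y.
  reduce S modulo (f_1, f_2, g_3, g_4):
  remainder 4/11y² - x + 2/11y + 5/11 ≠ 0; add g_5 = 4/11y² - x + 2/11y + 5/11 to the basis.

The other S-polynomials (S(f_1,g_4), S(f_2,g_4), S(g_3,g_4), S(f_1,g_5), S(f_2,g_5), S(g_3,g_5), S(g_4,g_5)) all reduce to 0 modulo the current basis, so we have a Gröbner basis.
Inter-reduce: drop elements whose leading term is divisible by another's, tail-reduce, and make monic.

G = {x² - 5/11x - 4/11y - 2/11, xy - 1, y² - 11/4x + ½y + 5/4}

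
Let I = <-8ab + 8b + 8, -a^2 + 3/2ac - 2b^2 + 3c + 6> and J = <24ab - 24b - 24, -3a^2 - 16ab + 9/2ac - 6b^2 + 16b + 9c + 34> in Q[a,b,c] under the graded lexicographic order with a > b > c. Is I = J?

Yes, the ideals are equal.

Two ideals are equal iff their reduced Gröbner bases coincide (the reduced basis is unique for a fixed ordering).
Buchberger on the first generating set:
f_1 = -8ab + 8b + 8, LT = ab.
f_2 = -a^2 + 3/2ac - 2b^2 + 3c + 6, LT = a^2.

S(f_1,f_2): lcm = a^2b. S = 3/2abc - 2b^3 - ab + 3bc - a + 6b.
  leading term abc: subtract (-3/16c)·f_1 from 3/2abc - 2b^3 - ab + 3bc - a + 6b → -2b^3 - ab + 9/2bc - a + 6b + 3/2c
  leading term b^3: no divisor's leading term divides it; move -2b^3 to the remainder.
  leading term ab: subtract (1/8)·f_1 from -ab + 9/2bc - a + 6b + 3/2c → 9/2bc - a + 5b + 3/2c - 1
  leading term bc: no divisor's leading term divides it; move 9/2bc to the remainder.
  leading term a: no divisor's leading term divides it; move -a to the remainder.
  leading term b: no divisor's leading term divides it; move 5b to the remainder.
  leading term c: no divisor's leading term divides it; move 3/2c to the remainder.
  leading term 1: no divisor's leading term divides it; move -1 to the remainder.
  remainder -2b^3 + 9/2bc - a + 5b + 3/2c - 1 ≠ 0; add g_3 = -2b^3 + 9/2bc - a + 5b + 3/2c - 1 to the basis.

The other S-polynomials (S(f_1,g_3), S(f_2,g_3)) all reduce to 0 modulo the current basis, so we have a Gröbner basis.
Inter-reduce: drop elements whose leading term is divisible by another's, tail-reduce, and make monic.
Reduced Gröbner basis: {b^3 - 9/4bc + 1/2a - 5/2b - 3/4c + 1/2, a^2 - 3/2ac + 2b^2 - 3c - 6, ab - b - 1}.

Buchberger on the second generating set:
h_1 = 24ab - 24b - 24, LT = ab.
h_2 = -3a^2 - 16ab + 9/2ac - 6b^2 + 16b + 9c + 34, LT = a^2.

S(h_1,h_2): lcm = a^2b. S = -16/3ab^2 + 3/2abc - 2b^3 - ab + 16/3b^2 + 3bc - a + 34/3b.
  leading term ab^2: subtract (-2/9b)·h_1 from -16/3ab^2 + 3/2abc - 2b^3 - ab + 16/3b^2 + 3bc - a + 34/3b → 3/2abc - 2b^3 - ab + 3bc - a + 6b
  leading term abc: subtract (1/16c)·h_1 from 3/2abc - 2b^3 - ab + 3bc - a + 6b → -2b^3 - ab + 9/2bc - a + 6b + 3/2c
  leading term b^3: no divisor's leading term divides it; move -2b^3 to the remainder.
  leading term ab: subtract (-1/24)·h_1 from -ab + 9/2bc - a + 6b + 3/2c → 9/2bc - a + 5b + 3/2c - 1
  leading term bc: no divisor's leading term divides it; move 9/2bc to the remainder.
  leading term a: no divisor's leading term divides it; move -a to the remainder.
  leading term b: no divisor's leading term divides it; move 5b to the remainder.
  leading term c: no divisor's leading term divides it; move 3/2c to the remainder.
  leading term 1: no divisor's leading term divides it; move -1 to the remainder.
  remainder -2b^3 + 9/2bc - a + 5b + 3/2c - 1 ≠ 0; add k_3 = -2b^3 + 9/2bc - a + 5b + 3/2c - 1 to the basis.

The other S-polynomials (S(h_1,k_3), S(h_2,k_3)) all reduce to 0 modulo the current basis, so we have a Gröbner basis.
Inter-reduce: drop elements whose leading term is divisible by another's, tail-reduce, and make monic.
Reduced Gröbner basis: {b^3 - 9/4bc + 1/2a - 5/2b - 3/4c + 1/2, a^2 - 3/2ac + 2b^2 - 3c - 6, ab - b - 1}.

These coincide, so the ideals are equal.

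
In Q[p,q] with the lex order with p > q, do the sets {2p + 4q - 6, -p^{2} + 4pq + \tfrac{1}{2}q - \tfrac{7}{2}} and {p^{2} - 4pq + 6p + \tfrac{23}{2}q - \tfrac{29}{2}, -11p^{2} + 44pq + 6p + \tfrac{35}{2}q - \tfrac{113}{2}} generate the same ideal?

Yes, the ideals are equal.

Equality of ideals is decidable: compute both reduced Gröbner bases (unique for the ordering) and check whether they agree.
Buchberger on the first generating set:
f_1 = 2p + 4q - 6, LT = p.
f_2 = -p^{2} + 4pq + \tfrac{1}{2}q - \tfrac{7}{2}, LT = p^{2}.

S(f_1,f_2): lcm = p^{2}. S = 6pq - 3p + \tfrac{1}{2}q - \tfrac{7}{2}.
  reduce S modulo (f_1, f_2):
  remainder -12q^{2} + \tfrac{49}{2}q - \tfrac{25}{2} ≠ 0; add g_3 = -12q^{2} + \tfrac{49}{2}q - \tfrac{25}{2} to the basis.

The other S-polynomials (S(f_1,g_3), S(f_2,g_3)) all reduce to 0 modulo the current basis, so we have a Gröbner basis.
Inter-reduce: drop elements whose leading term is divisible by another's, tail-reduce, and make monic.
Reduced Gröbner basis: {p + 2q - 3, q^{2} - \tfrac{49}{24}q + \tfrac{25}{24}}.

Buchberger on the second generating set:
h_1 = p^{2} - 4pq + 6p + \tfrac{23}{2}q - \tfrac{29}{2}, LT = p^{2}.
h_2 = -11p^{2} + 44pq + 6p + \tfrac{35}{2}q - \tfrac{113}{2}, LT = p^{2}.

S(h_1,h_2): lcm = p^{2}. S = \tfrac{72}{11}p + \tfrac{144}{11}q - \tfrac{216}{11}.
  reduce S modulo (h_1, h_2):
  remainder \tfrac{72}{11}p + \tfrac{144}{11}q - \tfrac{216}{11} ≠ 0; add k_3 = \tfrac{72}{11}p + \tfrac{144}{11}q - \tfrac{216}{11} to the basis.

S(h_1,k_3): lcm = p^{2}. S = -6pq + 9p + \tfrac{23}{2}q - \tfrac{29}{2}.
  reduce S modulo (h_1, h_2, k_3):
  remainder 12q^{2} - \tfrac{49}{2}q + \tfrac{25}{2} ≠ 0; add k_4 = 12q^{2} - \tfrac{49}{2}q + \tfrac{25}{2} to the basis.

The other S-polynomials (S(h_2,k_3), S(h_1,k_4), S(h_2,k_4), S(k_3,k_4)) all reduce to 0 modulo the current basis, so we have a Gröbner basis.
Inter-reduce: drop elements whose leading term is divisible by another's, tail-reduce, and make monic.
Reduced Gröbner basis: {p + 2q - 3, q^{2} - \tfrac{49}{24}q + \tfrac{25}{24}}.

These coincide, so the ideals are equal.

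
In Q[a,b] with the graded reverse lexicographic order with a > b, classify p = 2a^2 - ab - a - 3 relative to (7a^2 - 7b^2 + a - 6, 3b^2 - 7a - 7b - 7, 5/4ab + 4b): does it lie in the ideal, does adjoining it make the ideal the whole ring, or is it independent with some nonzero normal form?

2a^2 - ab - a - 3 lies in I (it reduces to 0).

First compute the reduced Gröbner basis of I by Buchberger's algorithm.
f_1 = 7a^2 - 7b^2 + a - 6, LT = a^2.
f_2 = 3b^2 - 7a - 7b - 7, LT = b^2.
f_3 = 5/4ab + 4b, LT = ab.

S(f_1,f_3): lcm = a^2b. S = -b^3 - 107/35ab - 6/7b.
  leading term b^3: subtract (-1/3b)·f_2 from -b^3 - 107/35ab - 6/7b → -566/105ab - 7/3b^2 - 67/21b
  leading term ab: subtract (-2264/525)·f_3 from -566/105ab - 7/3b^2 - 67/21b → -7/3b^2 + 7381/525b
  leading term b^2: subtract (-7/9)·f_2 from -7/3b^2 + 7381/525b → -49/9a + 13568/1575b - 49/9
  leading term a: no divisor's leading term divides it; move -49/9a to the remainder.
  leading term b: no divisor's leading term divides it; move 13568/1575b to the remainder.
  leading term 1: no divisor's leading term divides it; move -49/9 to the remainder.
  remainder -49/9a + 13568/1575b - 49/9 ≠ 0; add h_4 = -49/9a + 13568/1575b - 49/9 to the basis.

S(f_2,f_3): lcm = ab^2. S = -7/3a^2 - 7/3ab - 16/5b^2 - 7/3a.
  leading term a^2: subtract (-1/3)·f_1 from -7/3a^2 - 7/3ab - 16/5b^2 - 7/3a → -7/3ab - 83/15b^2 - 2a - 2
  leading term ab: subtract (-28/15)·f_3 from -7/3ab - 83/15b^2 - 2a - 2 → -83/15b^2 - 2a + 112/15b - 2
  leading term b^2: subtract (-83/45)·f_2 from -83/15b^2 - 2a + 112/15b - 2 → -671/45a - 49/9b - 671/45
  leading term a: subtract (671/245)·h_4 from -671/45a - 49/9b - 671/45 → -3735001/128625b
  leading term b: no divisor's leading term divides it; move -3735001/128625b to the remainder.
  remainder -3735001/128625b ≠ 0; add h_5 = -3735001/128625b to the basis.

The other S-polynomials (S(f_1,f_2), S(f_1,h_4), S(f_2,h_4), S(f_3,h_4), S(f_1,h_5), S(f_2,h_5), S(f_3,h_5), S(h_4,h_5)) all reduce to 0 modulo the current basis, so we have a Gröbner basis.
Inter-reduce: drop elements whose leading term is divisible by another's, tail-reduce, and make monic.
Reduced Gröbner basis: {a + 1, b}.
Label its elements g_1 = a + 1, g_2 = b.

Reduce p = 2a^2 - ab - a - 3 modulo G:
  leading term a^2: subtract (2a)·g_1 from 2a^2 - ab - a - 3 → -ab - 3a - 3
  leading term ab: subtract (-b)·g_1 from -ab - 3a - 3 → -3a + b - 3
  leading term a: subtract (-3)·g_1 from -3a + b - 3 → b
  leading term b: subtract (1)·g_2 from b → 0
  normal form = 0.
Since the normal form is 0, p ∈ I.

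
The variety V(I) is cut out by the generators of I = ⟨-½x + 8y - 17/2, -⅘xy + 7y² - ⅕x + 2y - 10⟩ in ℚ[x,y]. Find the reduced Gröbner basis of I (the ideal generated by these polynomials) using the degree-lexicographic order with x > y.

G = {y² - 62/29y + 33/29, x - 16y + 17}

f_1 = -½x + 8y - 17/2, LT = x.
f_2 = -⅘xy + 7y² - ⅕x + 2y - 10, LT = xy.

S(f_1,f_2): lcm = xy. S = -29/4y² - ¼x + 39/2y - 25/2.
  reduce S modulo (f_1, f_2):
  remainder -29/4y² + 31/2y - 33/4 ≠ 0; add g_3 = -29/4y² + 31/2y - 33/4 to the basis.

The other S-polynomials (S(f_1,g_3), S(f_2,g_3)) all reduce to 0 modulo the current basis, so we have a Gröbner basis.
Inter-reduce: drop elements whose leading term is divisible by another's, tail-reduce, and make monic.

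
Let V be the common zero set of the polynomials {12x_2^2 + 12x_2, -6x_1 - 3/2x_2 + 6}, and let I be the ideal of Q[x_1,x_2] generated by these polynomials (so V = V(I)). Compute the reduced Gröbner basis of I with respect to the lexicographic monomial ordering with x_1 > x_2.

G = {x_1 + 1/4x_2 - 1, x_2^2 + x_2}

f_1 = 12x_2^2 + 12x_2, LT = x_2^2.
f_2 = -6x_1 - 3/2x_2 + 6, LT = x_1.

The S-polynomials (S(f_1,f_2)) all reduce to 0 modulo the current basis, so we have a Gröbner basis.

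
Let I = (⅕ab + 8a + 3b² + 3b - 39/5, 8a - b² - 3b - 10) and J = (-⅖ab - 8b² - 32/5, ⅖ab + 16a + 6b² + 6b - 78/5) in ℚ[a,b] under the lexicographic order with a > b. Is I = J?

No, the ideals differ.

Two ideals are equal iff their reduced Gröbner bases coincide (the reduced basis is unique for a fixed ordering).
Buchberger on the first generating set:
f_1 = ⅕ab + 8a + 3b² + 3b - 39/5, LT = ab.
f_2 = 8a - b² - 3b - 10, LT = a.

S(f_1,f_2): lcm = ab. S = 40a + ⅛b³ + 123/8b² + 65/4b - 39.
  leading term a: subtract (5)·f_2 from 40a + ⅛b³ + 123/8b² + 65/4b - 39 → ⅛b³ + 163/8b² + 125/4b + 11
  leading term b³: no divisor's leading term divides it; move ⅛b³ to the remainder.
  leading term b²: no divisor's leading term divides it; move 163/8b² to the remainder.
  leading term b: no divisor's leading term divides it; move 125/4b to the remainder.
  leading term 1: no divisor's leading term divides it; move 11 to the remainder.
  remainder ⅛b³ + 163/8b² + 125/4b + 11 ≠ 0; add g_3 = ⅛b³ + 163/8b² + 125/4b + 11 to the basis.

The other S-polynomials (S(f_1,g_3), S(f_2,g_3)) all reduce to 0 modulo the current basis, so we have a Gröbner basis.
Inter-reduce: drop elements whose leading term is divisible by another's, tail-reduce, and make monic.
Reduced Gröbner basis: {a - ⅛b² - ⅜b - 5/4, b³ + 163b² + 250b + 88}.

Buchberger on the second generating set:
h_1 = -⅖ab - 8b² - 32/5, LT = ab.
h_2 = ⅖ab + 16a + 6b² + 6b - 78/5, LT = ab.

S(h_1,h_2): lcm = ab. S = -40a + 5b² - 15b + 55.
  leading term a: no divisor's leading term divides it; move -40a to the remainder.
  leading term b²: no divisor's leading term divides it; move 5b² to the remainder.
  leading term b: no divisor's leading term divides it; move -15b to the remainder.
  leading term 1: no divisor's leading term divides it; move 55 to the remainder.
  remainder -40a + 5b² - 15b + 55 ≠ 0; add k_3 = -40a + 5b² - 15b + 55 to the basis.

S(h_1,k_3): lcm = ab. S = ⅛b³ + 157/8b² + 11/8b + 16.
  leading term b³: no divisor's leading term divides it; move ⅛b³ to the remainder.
  leading term b²: no divisor's leading term divides it; move 157/8b² to the remainder.
  leading term b: no divisor's leading term divides it; move 11/8b to the remainder.
  leading term 1: no divisor's leading term divides it; move 16 to the remainder.
  remainder ⅛b³ + 157/8b² + 11/8b + 16 ≠ 0; add k_4 = ⅛b³ + 157/8b² + 11/8b + 16 to the basis.

The other S-polynomials (S(h_2,k_3), S(h_1,k_4), S(h_2,k_4), S(k_3,k_4)) all reduce to 0 modulo the current basis, so we have a Gröbner basis.
Inter-reduce: drop elements whose leading term is divisible by another's, tail-reduce, and make monic.
Reduced Gröbner basis: {a - ⅛b² + ⅜b - 11/8, b³ + 157b² + 11b + 128}.

These differ, so the ideals are not equal.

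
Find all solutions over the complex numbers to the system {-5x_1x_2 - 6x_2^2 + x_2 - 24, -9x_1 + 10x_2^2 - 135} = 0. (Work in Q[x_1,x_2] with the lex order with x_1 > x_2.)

Compute a lex Gröbner basis by Buchberger's algorithm.
f_1 = -5x_1x_2 - 6x_2^2 + x_2 - 24, LT = x_1x_2.
f_2 = -9x_1 + 10x_2^2 - 135, LT = x_1.

S(f_1,f_2): lcm = x_1x_2. S = 10/9x_2^3 + 6/5x_2^2 - 76/5x_2 + 24/5.
  reduce S modulo (f_1, f_2):
  remainder 10/9x_2^3 + 6/5x_2^2 - 76/5x_2 + 24/5 ≠ 0; add h_3 = 10/9x_2^3 + 6/5x_2^2 - 76/5x_2 + 24/5 to the basis.

The other S-polynomials (S(f_1,h_3), S(f_2,h_3)) all reduce to 0 modulo the current basis, so we have a Gröbner basis.
Inter-reduce: drop elements whose leading term is divisible by another's, tail-reduce, and make monic.
Reduced Gröbner basis: {x_1 - 10/9x_2^2 + 15, x_2^3 + 27/25x_2^2 - 342/25x_2 + 108/25}.

Since the basis is lex-ordered, x_2^3 + 27/25x_2^2 - 342/25x_2 + 108/25 is univariate in x_2. Its roots are {3, -51/25 + 3*sqrt(389)/25, -3*sqrt(389)/25 - 51/25}. Back-substituting each root into the other basis elements fixes the other coordinates.
  x_2 = 3: the earlier basis element becomes x_1 + 5 = 0, giving x_1 = -5 — point (-5, 3).
  x_2 = -51/25 + 3*sqrt(389)/25: the earlier basis element becomes x_1 + 519/125 + 68*sqrt(389)/125 = 0, giving x_1 = -68*sqrt(389)/125 - 519/125 — point (-68*sqrt(389)/125 - 519/125, -51/25 + 3*sqrt(389)/25).
  x_2 = -3*sqrt(389)/25 - 51/25: the earlier basis element becomes x_1 - 68*sqrt(389)/125 + 519/125 = 0, giving x_1 = -519/125 + 68*sqrt(389)/125 — point (-519/125 + 68*sqrt(389)/125, -3*sqrt(389)/25 - 51/25).
A lex Gröbner basis triangularizes the system, enabling back-substitution.

{(-5, 3), (-68*sqrt(389)/125 - 519/125, -51/25 + 3*sqrt(389)/25), (-519/125 + 68*sqrt(389)/125, -3*sqrt(389)/25 - 51/25)}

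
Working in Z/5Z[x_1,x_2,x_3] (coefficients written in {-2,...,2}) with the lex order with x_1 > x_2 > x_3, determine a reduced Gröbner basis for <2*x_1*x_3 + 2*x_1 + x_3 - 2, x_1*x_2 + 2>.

G = {x_1*x_2 + 2, x_1*x_3 + x_1 - 2*x_3 - 1, x_2*x_3 - 2*x_2 + x_3 + 1}

f_1 = 2*x_1*x_3 + 2*x_1 + x_3 - 2, LT = x_1*x_3.
f_2 = x_1*x_2 + 2, LT = x_1*x_2.

S(f_1,f_2): lcm = x_1*x_2*x_3. S = x_1*x_2 - 2*x_2*x_3 - x_2 - 2*x_3.
  reduce S modulo (f_1, f_2):
  remainder -2*x_2*x_3 - x_2 - 2*x_3 - 2 ≠ 0; add g_3 = -2*x_2*x_3 - x_2 - 2*x_3 - 2 to the basis.

The other S-polynomials (S(f_1,g_3), S(f_2,g_3)) all reduce to 0 modulo the current basis, so we have a Gröbner basis.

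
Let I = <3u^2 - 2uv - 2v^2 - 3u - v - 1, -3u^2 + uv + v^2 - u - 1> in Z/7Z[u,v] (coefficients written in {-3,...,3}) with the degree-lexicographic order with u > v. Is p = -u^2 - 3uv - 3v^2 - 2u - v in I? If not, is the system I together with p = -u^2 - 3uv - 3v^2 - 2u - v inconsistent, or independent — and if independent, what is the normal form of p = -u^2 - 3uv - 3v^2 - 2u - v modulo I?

-u^2 - 3uv - 3v^2 - 2u - v lies in I (it reduces to 0).

First compute the reduced Gröbner basis of I by Buchberger's algorithm.
f_1 = 3u^2 - 2uv - 2v^2 - 3u - v - 1, LT = u^2.
f_2 = -3u^2 + uv + v^2 - u - 1, LT = u^2.

S(f_1,f_2): lcm = u^2. S = 2uv + 2v^2 + u + 2v - 3.
  reduce S modulo (f_1, f_2):
  remainder 2uv + 2v^2 + u + 2v - 3 ≠ 0; add h_3 = 2uv + 2v^2 + u + 2v - 3 to the basis.

S(f_1,h_3): lcm = u^2v. S = 3uv^2 - 3v^3 + 3u^2 - 2uv + 2v^2 - 2u + 2v.
  reduce S modulo (f_1, f_2, h_3):
  remainder v^3 - v^2 + 2v - 3 ≠ 0; add h_4 = v^3 - v^2 + 2v - 3 to the basis.

The other S-polynomials (S(f_2,h_3), S(f_1,h_4), S(f_2,h_4), S(h_3,h_4)) all reduce to 0 modulo the current basis, so we have a Gröbner basis.
Inter-reduce: drop elements whose leading term is divisible by another's, tail-reduce, and make monic.
Reduced Gröbner basis: {v^3 - v^2 + 2v - 3, u^2 - 3u - 2v + 1, uv + v^2 - 3u + v + 2}.
Label its elements g_1 = v^3 - v^2 + 2v - 3, g_2 = u^2 - 3u - 2v + 1, g_3 = uv + v^2 - 3u + v + 2.

Reduce p = -u^2 - 3uv - 3v^2 - 2u - v modulo G:
  leading term u^2: subtract (-1)·g_2 from -u^2 - 3uv - 3v^2 - 2u - v → -3uv - 3v^2 + 2u - 3v + 1
  leading term uv: subtract (-3)·g_3 from -3uv - 3v^2 + 2u - 3v + 1 → 0
  normal form = 0.
Since the normal form is 0, p ∈ I.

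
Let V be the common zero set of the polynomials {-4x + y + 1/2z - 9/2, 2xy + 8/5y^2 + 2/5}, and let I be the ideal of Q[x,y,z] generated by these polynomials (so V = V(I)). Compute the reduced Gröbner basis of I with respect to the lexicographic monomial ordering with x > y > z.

G = {x - 1/4y - 1/8z + 9/8, y^2 + 5/42yz - 15/14y + 4/21}

f_1 = -4x + y + 1/2z - 9/2, LT = x.
f_2 = 2xy + 8/5y^2 + 2/5, LT = xy.

S(f_1,f_2): lcm = xy. S = -21/20y^2 - 1/8yz + 9/8y - 1/5.
  leading term y^2: no divisor's leading term divides it; move -21/20y^2 to the remainder.
  leading term yz: no divisor's leading term divides it; move -1/8yz to the remainder.
  leading term y: no divisor's leading term divides it; move 9/8y to the remainder.
  leading term 1: no divisor's leading term divides it; move -1/5 to the remainder.
  remainder -21/20y^2 - 1/8yz + 9/8y - 1/5 ≠ 0; add g_3 = -21/20y^2 - 1/8yz + 9/8y - 1/5 to the basis.

S(f_1,g_3): leading monomials are coprime, so the S-polynomial reduces to 0 (Buchberger's first criterion).
S(f_2,g_3): lcm = xy^2. S = -5/42xyz + 15/14xy - 4/21x + 4/5y^3 + 1/5y.
  leading term xyz: subtract (5/168yz)·f_1 from -5/42xyz + 15/14xy - 4/21x + 4/5y^3 + 1/5y → 15/14xy - 4/21x + 4/5y^3 - 5/168y^2z - 5/336yz^2 + 15/112yz + 1/5y
  leading term xy: subtract (-15/56y)·f_1 from 15/14xy - 4/21x + 4/5y^3 - 5/168y^2z - 5/336yz^2 + 15/112yz + 1/5y → -4/21x + 4/5y^3 - 5/168y^2z + 15/56y^2 - 5/336yz^2 + 15/56yz - 563/560y
  leading term x: subtract (1/21)·f_1 from -4/21x + 4/5y^3 - 5/168y^2z + 15/56y^2 - 5/336yz^2 + 15/56yz - 563/560y → 4/5y^3 - 5/168y^2z + 15/56y^2 - 5/336yz^2 + 15/56yz - 1769/1680y - 1/42z + 3/14
  leading term y^3: subtract (-16/21y)·g_3 from 4/5y^3 - 5/168y^2z + 15/56y^2 - 5/336yz^2 + 15/56yz - 1769/1680y - 1/42z + 3/14 → -1/8y^2z + 9/8y^2 - 5/336yz^2 + 15/56yz - 135/112y - 1/42z + 3/14
  leading term y^2z: subtract (5/42z)·g_3 from -1/8y^2z + 9/8y^2 - 5/336yz^2 + 15/56yz - 135/112y - 1/42z + 3/14 → 9/8y^2 + 15/112yz - 135/112y + 3/14
  leading term y^2: subtract (-15/14)·g_3 from 9/8y^2 + 15/112yz - 135/112y + 3/14 → 0
  remainder 0.

Every S-polynomial of the final basis reduces to 0, so we have a Gröbner basis.
Inter-reduce: drop elements whose leading term is divisible by another's, tail-reduce, and make monic.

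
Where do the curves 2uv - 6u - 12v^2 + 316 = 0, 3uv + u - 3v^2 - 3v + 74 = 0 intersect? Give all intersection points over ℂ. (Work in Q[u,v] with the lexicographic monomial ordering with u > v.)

{(1, -5), (sqrt(8529)/5 + 99/5, 21/10 - sqrt(8529)/30), (99/5 - sqrt(8529)/5, 21/10 + sqrt(8529)/30)}

Compute a lex Gröbner basis by Buchberger's algorithm.
f_1 = 2uv - 6u - 12v^2 + 316, LT = uv.
f_2 = 3uv + u - 3v^2 - 3v + 74, LT = uv.

S(f_1,f_2): lcm = uv. S = -10/3u - 5v^2 + v + 400/3.
  leading term u: no divisor's leading term divides it; move -10/3u to the remainder.
  leading term v^2: no divisor's leading term divides it; move -5v^2 to the remainder.
  leading term v: no divisor's leading term divides it; move v to the remainder.
  leading term 1: no divisor's leading term divides it; move 400/3 to the remainder.
  remainder -10/3u - 5v^2 + v + 400/3 ≠ 0; add h_3 = -10/3u - 5v^2 + v + 400/3 to the basis.

S(f_1,h_3): lcm = uv. S = -3u - 3/2v^3 - 57/10v^2 + 40v + 158.
  leading term u: subtract (9/10)·h_3 from -3u - 3/2v^3 - 57/10v^2 + 40v + 158 → -3/2v^3 - 6/5v^2 + 391/10v + 38
  leading term v^3: no divisor's leading term divides it; move -3/2v^3 to the remainder.
  leading term v^2: no divisor's leading term divides it; move -6/5v^2 to the remainder.
  leading term v: no divisor's leading term divides it; move 391/10v to the remainder.
  leading term 1: no divisor's leading term divides it; move 38 to the remainder.
  remainder -3/2v^3 - 6/5v^2 + 391/10v + 38 ≠ 0; add h_4 = -3/2v^3 - 6/5v^2 + 391/10v + 38 to the basis.

The other S-polynomials (S(f_2,h_3), S(f_1,h_4), S(f_2,h_4), S(h_3,h_4)) all reduce to 0 modulo the current basis, so we have a Gröbner basis.
Inter-reduce: drop elements whose leading term is divisible by another's, tail-reduce, and make monic.
Reduced Gröbner basis: {u + 3/2v^2 - 3/10v - 40, v^3 + 4/5v^2 - 391/15v - 76/3}.

From the last basis element, v^3 + 4/5v^2 - 391/15v - 76/3 = 0, so v takes values in {-5, 21/10 - sqrt(8529)/30, 21/10 + sqrt(8529)/30}. Each choice, substituted upward through the basis, yields the corresponding point(s) of the solution set.
  v = -5: the earlier basis element becomes u - 1 = 0, giving u = 1 — point (1, -5).
  v = 21/10 - sqrt(8529)/30: the earlier basis element becomes u - 99/5 - sqrt(8529)/5 = 0, giving u = sqrt(8529)/5 + 99/5 — point (sqrt(8529)/5 + 99/5, 21/10 - sqrt(8529)/30).
  v = 21/10 + sqrt(8529)/30: the earlier basis element becomes u - 99/5 + sqrt(8529)/5 = 0, giving u = 99/5 - sqrt(8529)/5 — point (99/5 - sqrt(8529)/5, 21/10 + sqrt(8529)/30).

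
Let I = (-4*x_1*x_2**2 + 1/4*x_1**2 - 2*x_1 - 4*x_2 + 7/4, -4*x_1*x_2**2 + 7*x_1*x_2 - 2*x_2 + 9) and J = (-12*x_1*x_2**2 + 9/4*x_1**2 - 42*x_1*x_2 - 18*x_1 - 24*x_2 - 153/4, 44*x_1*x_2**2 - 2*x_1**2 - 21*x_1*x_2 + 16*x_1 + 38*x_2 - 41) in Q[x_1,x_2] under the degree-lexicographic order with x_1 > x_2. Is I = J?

Since reduced Gröbner bases are canonical representatives of ideals under a given ordering, it suffices to compute and compare them.
Buchberger on the first generating set:
f_1 = -4*x_1*x_2**2 + 1/4*x_1**2 - 2*x_1 - 4*x_2 + 7/4, LT = x_1*x_2**2.
f_2 = -4*x_1*x_2**2 + 7*x_1*x_2 - 2*x_2 + 9, LT = x_1*x_2**2.

S(f_1,f_2): lcm = x_1*x_2**2. S = -1/16*x_1**2 + 7/4*x_1*x_2 + 1/2*x_1 + 1/2*x_2 + 29/16.
  leading term x_1**2: no divisor's leading term divides it; move -1/16*x_1**2 to the remainder.
  leading term x_1*x_2: no divisor's leading term divides it; move 7/4*x_1*x_2 to the remainder.
  leading term x_1: no divisor's leading term divides it; move 1/2*x_1 to the remainder.
  leading term x_2: no divisor's leading term divides it; move 1/2*x_2 to the remainder.
  leading term 1: no divisor's leading term divides it; move 29/16 to the remainder.
  remainder -1/16*x_1**2 + 7/4*x_1*x_2 + 1/2*x_1 + 1/2*x_2 + 29/16 ≠ 0; add g_3 = -1/16*x_1**2 + 7/4*x_1*x_2 + 1/2*x_1 + 1/2*x_2 + 29/16 to the basis.

S(f_1,g_3): lcm = x_1**2*x_2**2. S = 28*x_1*x_2**3 - 1/16*x_1**3 + 8*x_1*x_2**2 + 8*x_2**3 + 1/2*x_1**2 + x_1*x_2 + 29*x_2**2 - 7/16*x_1.
  leading term x_1*x_2**3: subtract (-7*x_2)·f_1 from 28*x_1*x_2**3 - 1/16*x_1**3 + 8*x_1*x_2**2 + 8*x_2**3 + 1/2*x_1**2 + x_1*x_2 + 29*x_2**2 - 7/16*x_1 → -1/16*x_1**3 + 7/4*x_1**2*x_2 + 8*x_1*x_2**2 + 8*x_2**3 + 1/2*x_1**2 - 13*x_1*x_2 + x_2**2 - 7/16*x_1 + 49/4*x_2
  leading term x_1**3: subtract (x_1)·g_3 from -1/16*x_1**3 + 7/4*x_1**2*x_2 + 8*x_1*x_2**2 + 8*x_2**3 + 1/2*x_1**2 - 13*x_1*x_2 + x_2**2 - 7/16*x_1 + 49/4*x_2 → 8*x_1*x_2**2 + 8*x_2**3 - 27/2*x_1*x_2 + x_2**2 - 9/4*x_1 + 49/4*x_2
  leading term x_1*x_2**2: subtract (-2)·f_1 from 8*x_1*x_2**2 + 8*x_2**3 - 27/2*x_1*x_2 + x_2**2 - 9/4*x_1 + 49/4*x_2 → 8*x_2**3 + 1/2*x_1**2 - 27/2*x_1*x_2 + x_2**2 - 25/4*x_1 + 17/4*x_2 + 7/2
  leading term x_2**3: no divisor's leading term divides it; move 8*x_2**3 to the remainder.
  leading term x_1**2: subtract (-8)·g_3 from 1/2*x_1**2 - 27/2*x_1*x_2 + x_2**2 - 25/4*x_1 + 17/4*x_2 + 7/2 → 1/2*x_1*x_2 + x_2**2 - 9/4*x_1 + 33/4*x_2 + 18
  leading term x_1*x_2: no divisor's leading term divides it; move 1/2*x_1*x_2 to the remainder.
  leading term x_2**2: no divisor's leading term divides it; move x_2**2 to the remainder.
  leading term x_1: no divisor's leading term divides it; move -9/4*x_1 to the remainder.
  leading term x_2: no divisor's leading term divides it; move 33/4*x_2 to the remainder.
  leading term 1: no divisor's leading term divides it; move 18 to the remainder.
  remainder 8*x_2**3 + 1/2*x_1*x_2 + x_2**2 - 9/4*x_1 + 33/4*x_2 + 18 ≠ 0; add g_4 = 8*x_2**3 + 1/2*x_1*x_2 + x_2**2 - 9/4*x_1 + 33/4*x_2 + 18 to the basis.

The other S-polynomials (S(f_2,g_3), S(f_1,g_4), S(f_2,g_4), S(g_3,g_4)) all reduce to 0 modulo the current basis, so we have a Gröbner basis.
Inter-reduce: drop elements whose leading term is divisible by another's, tail-reduce, and make monic.
Reduced Gröbner basis: {x_1*x_2**2 - 7/4*x_1*x_2 + 1/2*x_2 - 9/4, x_2**3 + 1/16*x_1*x_2 + 1/8*x_2**2 - 9/32*x_1 + 33/32*x_2 + 9/4, x_1**2 - 28*x_1*x_2 - 8*x_1 - 8*x_2 - 29}.

Buchberger on the second generating set:
h_1 = -12*x_1*x_2**2 + 9/4*x_1**2 - 42*x_1*x_2 - 18*x_1 - 24*x_2 - 153/4, LT = x_1*x_2**2.
h_2 = 44*x_1*x_2**2 - 2*x_1**2 - 21*x_1*x_2 + 16*x_1 + 38*x_2 - 41, LT = x_1*x_2**2.

S(h_1,h_2): lcm = x_1*x_2**2. S = -25/176*x_1**2 + 175/44*x_1*x_2 + 25/22*x_1 + 25/22*x_2 + 725/176.
  leading term x_1**2: no divisor's leading term divides it; move -25/176*x_1**2 to the remainder.
  leading term x_1*x_2: no divisor's leading term divides it; move 175/44*x_1*x_2 to the remainder.
  leading term x_1: no divisor's leading term divides it; move 25/22*x_1 to the remainder.
  leading term x_2: no divisor's leading term divides it; move 25/22*x_2 to the remainder.
  leading term 1: no divisor's leading term divides it; move 725/176 to the remainder.
  remainder -25/176*x_1**2 + 175/44*x_1*x_2 + 25/22*x_1 + 25/22*x_2 + 725/176 ≠ 0; add k_3 = -25/176*x_1**2 + 175/44*x_1*x_2 + 25/22*x_1 + 25/22*x_2 + 725/176 to the basis.

S(h_1,k_3): lcm = x_1**2*x_2**2. S = 28*x_1*x_2**3 - 3/16*x_1**3 + 7/2*x_1**2*x_2 + 8*x_1*x_2**2 + 8*x_2**3 + 3/2*x_1**2 + 2*x_1*x_2 + 29*x_2**2 + 51/16*x_1.
  leading term x_1*x_2**3: subtract (-7/3*x_2)·h_1 from 28*x_1*x_2**3 - 3/16*x_1**3 + 7/2*x_1**2*x_2 + 8*x_1*x_2**2 + 8*x_2**3 + 3/2*x_1**2 + 2*x_1*x_2 + 29*x_2**2 + 51/16*x_1 → -3/16*x_1**3 + 35/4*x_1**2*x_2 - 90*x_1*x_2**2 + 8*x_2**3 + 3/2*x_1**2 - 40*x_1*x_2 - 27*x_2**2 + 51/16*x_1 - 357/4*x_2
  leading term x_1**3: subtract (33/25*x_1)·k_3 from -3/16*x_1**3 + 35/4*x_1**2*x_2 - 90*x_1*x_2**2 + 8*x_2**3 + 3/2*x_1**2 - 40*x_1*x_2 - 27*x_2**2 + 51/16*x_1 - 357/4*x_2 → 7/2*x_1**2*x_2 - 90*x_1*x_2**2 + 8*x_2**3 - 83/2*x_1*x_2 - 27*x_2**2 - 9/4*x_1 - 357/4*x_2
  leading term x_1**2*x_2: subtract (-616/25*x_2)·k_3 from 7/2*x_1**2*x_2 - 90*x_1*x_2**2 + 8*x_2**3 - 83/2*x_1*x_2 - 27*x_2**2 - 9/4*x_1 - 357/4*x_2 → 8*x_1*x_2**2 + 8*x_2**3 - 27/2*x_1*x_2 + x_2**2 - 9/4*x_1 + 49/4*x_2
  leading term x_1*x_2**2: subtract (-2/3)·h_1 from 8*x_1*x_2**2 + 8*x_2**3 - 27/2*x_1*x_2 + x_2**2 - 9/4*x_1 + 49/4*x_2 → 8*x_2**3 + 3/2*x_1**2 - 83/2*x_1*x_2 + x_2**2 - 57/4*x_1 - 15/4*x_2 - 51/2
  leading term x_2**3: no divisor's leading term divides it; move 8*x_2**3 to the remainder.
  leading term x_1**2: subtract (-264/25)·k_3 from 3/2*x_1**2 - 83/2*x_1*x_2 + x_2**2 - 57/4*x_1 - 15/4*x_2 - 51/2 → 1/2*x_1*x_2 + x_2**2 - 9/4*x_1 + 33/4*x_2 + 18
  leading term x_1*x_2: no divisor's leading term divides it; move 1/2*x_1*x_2 to the remainder.
  leading term x_2**2: no divisor's leading term divides it; move x_2**2 to the remainder.
  leading term x_1: no divisor's leading term divides it; move -9/4*x_1 to the remainder.
  leading term x_2: no divisor's leading term divides it; move 33/4*x_2 to the remainder.
  leading term 1: no divisor's leading term divides it; move 18 to the remainder.
  remainder 8*x_2**3 + 1/2*x_1*x_2 + x_2**2 - 9/4*x_1 + 33/4*x_2 + 18 ≠ 0; add k_4 = 8*x_2**3 + 1/2*x_1*x_2 + x_2**2 - 9/4*x_1 + 33/4*x_2 + 18 to the basis.

The other S-polynomials (S(h_2,k_3), S(h_1,k_4), S(h_2,k_4), S(k_3,k_4)) all reduce to 0 modulo the current basis, so we have a Gröbner basis.
Inter-reduce: drop elements whose leading term is divisible by another's, tail-reduce, and make monic.
Reduced Gröbner basis: {x_1*x_2**2 - 7/4*x_1*x_2 + 1/2*x_2 - 9/4, x_2**3 + 1/16*x_1*x_2 + 1/8*x_2**2 - 9/32*x_1 + 33/32*x_2 + 9/4, x_1**2 - 28*x_1*x_2 - 8*x_1 - 8*x_2 - 29}.

The two bases agree; hence the ideals are identical.

Yes, the ideals are equal.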